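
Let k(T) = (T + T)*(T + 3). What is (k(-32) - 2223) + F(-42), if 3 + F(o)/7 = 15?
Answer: -283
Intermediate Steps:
F(o) = 84 (F(o) = -21 + 7*15 = -21 + 105 = 84)
k(T) = 2*T*(3 + T) (k(T) = (2*T)*(3 + T) = 2*T*(3 + T))
(k(-32) - 2223) + F(-42) = (2*(-32)*(3 - 32) - 2223) + 84 = (2*(-32)*(-29) - 2223) + 84 = (1856 - 2223) + 84 = -367 + 84 = -283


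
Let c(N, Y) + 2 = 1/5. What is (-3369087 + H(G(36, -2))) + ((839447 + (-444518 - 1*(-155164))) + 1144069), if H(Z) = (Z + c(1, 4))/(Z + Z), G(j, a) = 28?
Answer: -468978869/280 ≈ -1.6749e+6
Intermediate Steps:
c(N, Y) = -9/5 (c(N, Y) = -2 + 1/5 = -2 + ⅕ = -9/5)
H(Z) = (-9/5 + Z)/(2*Z) (H(Z) = (Z - 9/5)/(Z + Z) = (-9/5 + Z)/((2*Z)) = (-9/5 + Z)*(1/(2*Z)) = (-9/5 + Z)/(2*Z))
(-3369087 + H(G(36, -2))) + ((839447 + (-444518 - 1*(-155164))) + 1144069) = (-3369087 + (⅒)*(-9 + 5*28)/28) + ((839447 + (-444518 - 1*(-155164))) + 1144069) = (-3369087 + (⅒)*(1/28)*(-9 + 140)) + ((839447 + (-444518 + 155164)) + 1144069) = (-3369087 + (⅒)*(1/28)*131) + ((839447 - 289354) + 1144069) = (-3369087 + 131/280) + (550093 + 1144069) = -943344229/280 + 1694162 = -468978869/280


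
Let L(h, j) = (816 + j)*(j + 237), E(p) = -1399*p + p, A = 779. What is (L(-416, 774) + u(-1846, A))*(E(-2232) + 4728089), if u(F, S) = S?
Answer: 12622378626325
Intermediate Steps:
E(p) = -1398*p
L(h, j) = (237 + j)*(816 + j) (L(h, j) = (816 + j)*(237 + j) = (237 + j)*(816 + j))
(L(-416, 774) + u(-1846, A))*(E(-2232) + 4728089) = ((193392 + 774**2 + 1053*774) + 779)*(-1398*(-2232) + 4728089) = ((193392 + 599076 + 815022) + 779)*(3120336 + 4728089) = (1607490 + 779)*7848425 = 1608269*7848425 = 12622378626325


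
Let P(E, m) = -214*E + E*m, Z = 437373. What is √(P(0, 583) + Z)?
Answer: 3*√48597 ≈ 661.34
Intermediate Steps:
√(P(0, 583) + Z) = √(0*(-214 + 583) + 437373) = √(0*369 + 437373) = √(0 + 437373) = √437373 = 3*√48597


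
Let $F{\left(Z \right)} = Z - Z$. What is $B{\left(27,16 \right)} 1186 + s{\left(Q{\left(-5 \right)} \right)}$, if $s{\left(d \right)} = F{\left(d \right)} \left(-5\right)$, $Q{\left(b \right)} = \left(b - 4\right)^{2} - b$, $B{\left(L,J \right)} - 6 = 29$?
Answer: $41510$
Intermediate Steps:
$B{\left(L,J \right)} = 35$ ($B{\left(L,J \right)} = 6 + 29 = 35$)
$F{\left(Z \right)} = 0$
$Q{\left(b \right)} = \left(-4 + b\right)^{2} - b$
$s{\left(d \right)} = 0$ ($s{\left(d \right)} = 0 \left(-5\right) = 0$)
$B{\left(27,16 \right)} 1186 + s{\left(Q{\left(-5 \right)} \right)} = 35 \cdot 1186 + 0 = 41510 + 0 = 41510$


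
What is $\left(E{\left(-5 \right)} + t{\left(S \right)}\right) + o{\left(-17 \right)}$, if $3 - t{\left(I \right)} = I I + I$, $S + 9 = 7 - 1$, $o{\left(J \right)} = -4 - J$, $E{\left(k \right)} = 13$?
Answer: $23$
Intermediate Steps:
$S = -3$ ($S = -9 + \left(7 - 1\right) = -9 + 6 = -3$)
$t{\left(I \right)} = 3 - I - I^{2}$ ($t{\left(I \right)} = 3 - \left(I I + I\right) = 3 - \left(I^{2} + I\right) = 3 - \left(I + I^{2}\right) = 3 - I - I^{2}$)
$\left(E{\left(-5 \right)} + t{\left(S \right)}\right) + o{\left(-17 \right)} = \left(13 - 3\right) - -13 = \left(13 + \left(3 + 3 - 9\right)\right) + \left(-4 + 17\right) = \left(13 + \left(3 + 3 - 9\right)\right) + 13 = \left(13 - 3\right) + 13 = 10 + 13 = 23$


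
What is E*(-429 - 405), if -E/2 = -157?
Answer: -261876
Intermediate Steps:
E = 314 (E = -2*(-157) = 314)
E*(-429 - 405) = 314*(-429 - 405) = 314*(-834) = -261876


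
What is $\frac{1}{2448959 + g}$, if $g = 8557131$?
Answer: $\frac{1}{11006090} \approx 9.0859 \cdot 10^{-8}$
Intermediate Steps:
$\frac{1}{2448959 + g} = \frac{1}{2448959 + 8557131} = \frac{1}{11006090}$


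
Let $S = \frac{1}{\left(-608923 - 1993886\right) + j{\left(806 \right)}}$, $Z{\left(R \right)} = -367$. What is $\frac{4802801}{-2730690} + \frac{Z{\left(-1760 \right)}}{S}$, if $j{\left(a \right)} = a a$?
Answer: $\frac{1957398157625989}{2730690} \approx 7.1681 \cdot 10^{8}$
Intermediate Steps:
$j{\left(a \right)} = a^{2}$
$S = - \frac{1}{1953173}$ ($S = \frac{1}{\left(-608923 - 1993886\right) + 806^{2}} = \frac{1}{-2602809 + 649636} = \frac{1}{-1953173} = - \frac{1}{1953173} \approx -5.1199 \cdot 10^{-7}$)
$\frac{4802801}{-2730690} + \frac{Z{\left(-1760 \right)}}{S} = \frac{4802801}{-2730690} - \frac{367}{- \frac{1}{1953173}} = 4802801 \left(- \frac{1}{2730690}\right) - -716814491 = - \frac{4802801}{2730690} + 716814491 = \frac{1957398157625989}{2730690}$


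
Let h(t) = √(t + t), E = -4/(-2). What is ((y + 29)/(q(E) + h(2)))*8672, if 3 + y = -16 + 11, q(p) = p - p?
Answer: 91056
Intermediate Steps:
E = 2 (E = -4*(-½) = 2)
h(t) = √2*√t (h(t) = √(2*t) = √2*√t)
q(p) = 0
y = -8 (y = -3 + (-16 + 11) = -3 - 5 = -8)
((y + 29)/(q(E) + h(2)))*8672 = ((-8 + 29)/(0 + √2*√2))*8672 = (21/(0 + 2))*8672 = (21/2)*8672 = 91056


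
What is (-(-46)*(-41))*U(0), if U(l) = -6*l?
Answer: 0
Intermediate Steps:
(-(-46)*(-41))*U(0) = (-(-46)*(-41))*(-6*0) = -46*41*0 = -1886*0 = 0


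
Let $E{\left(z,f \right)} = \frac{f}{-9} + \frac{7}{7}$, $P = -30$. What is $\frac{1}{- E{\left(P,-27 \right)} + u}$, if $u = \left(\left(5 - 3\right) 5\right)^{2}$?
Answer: $\frac{1}{96} \approx 0.010417$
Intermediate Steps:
$E{\left(z,f \right)} = 1 - \frac{f}{9}$ ($E{\left(z,f \right)} = f \left(- \frac{1}{9}\right) + 7 \cdot \frac{1}{7} = - \frac{f}{9} + 1 = 1 - \frac{f}{9}$)
$u = 100$ ($u = \left(2 \cdot 5\right)^{2} = 10^{2} = 100$)
$\frac{1}{- E{\left(P,-27 \right)} + u} = \frac{1}{- (1 - -3) + 100} = \frac{1}{- (1 + 3) + 100} = \frac{1}{\left(-1\right) 4 + 100} = \frac{1}{-4 + 100} = \frac{1}{96}$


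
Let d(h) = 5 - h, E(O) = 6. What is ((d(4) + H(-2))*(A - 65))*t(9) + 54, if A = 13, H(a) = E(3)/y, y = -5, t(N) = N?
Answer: 738/5 ≈ 147.60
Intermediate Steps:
H(a) = -6/5 (H(a) = 6/(-5) = 6*(-⅕) = -6/5)
((d(4) + H(-2))*(A - 65))*t(9) + 54 = (((5 - 1*4) - 6/5)*(13 - 65))*9 + 54 = (((5 - 4) - 6/5)*(-52))*9 + 54 = ((1 - 6/5)*(-52))*9 + 54 = -⅕*(-52)*9 + 54 = (52/5)*9 + 54 = 468/5 + 54 = 738/5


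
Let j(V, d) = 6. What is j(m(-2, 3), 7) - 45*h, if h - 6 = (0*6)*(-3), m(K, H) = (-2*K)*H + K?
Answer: -264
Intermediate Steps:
m(K, H) = K - 2*H*K (m(K, H) = -2*H*K + K = K - 2*H*K)
h = 6 (h = 6 + (0*6)*(-3) = 6 + 0*(-3) = 6 + 0 = 6)
j(m(-2, 3), 7) - 45*h = 6 - 45*6 = 6 - 270 = -264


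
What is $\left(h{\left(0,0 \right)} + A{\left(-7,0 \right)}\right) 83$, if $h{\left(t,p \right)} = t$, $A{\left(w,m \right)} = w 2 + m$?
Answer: $-1162$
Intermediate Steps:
$A{\left(w,m \right)} = m + 2 w$ ($A{\left(w,m \right)} = 2 w + m = m + 2 w$)
$\left(h{\left(0,0 \right)} + A{\left(-7,0 \right)}\right) 83 = \left(0 + \left(0 + 2 \left(-7\right)\right)\right) 83 = \left(0 + \left(0 - 14\right)\right) 83 = \left(0 - 14\right) 83 = \left(-14\right) 83 = -1162$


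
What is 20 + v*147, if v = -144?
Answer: -21148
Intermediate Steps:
20 + v*147 = 20 - 144*147 = 20 - 21168 = -21148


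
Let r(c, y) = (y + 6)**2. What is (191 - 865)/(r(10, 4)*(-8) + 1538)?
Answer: -337/369 ≈ -0.91328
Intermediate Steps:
r(c, y) = (6 + y)**2
(191 - 865)/(r(10, 4)*(-8) + 1538) = (191 - 865)/((6 + 4)**2*(-8) + 1538) = -674/(10**2*(-8) + 1538) = -674/(100*(-8) + 1538) = -674/(-800 + 1538) = -674/738 = -674*1/738 = -337/369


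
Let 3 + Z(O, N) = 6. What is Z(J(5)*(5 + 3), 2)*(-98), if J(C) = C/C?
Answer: -294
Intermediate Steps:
J(C) = 1
Z(O, N) = 3 (Z(O, N) = -3 + 6 = 3)
Z(J(5)*(5 + 3), 2)*(-98) = 3*(-98) = -294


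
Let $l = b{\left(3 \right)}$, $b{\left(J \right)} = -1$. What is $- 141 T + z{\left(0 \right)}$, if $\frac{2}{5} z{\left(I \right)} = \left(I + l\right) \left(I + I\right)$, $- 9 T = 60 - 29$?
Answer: $\frac{1457}{3} \approx 485.67$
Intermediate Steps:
$l = -1$
$T = - \frac{31}{9}$ ($T = - \frac{60 - 29}{9} = \left(- \frac{1}{9}\right) 31 = - \frac{31}{9} \approx -3.4444$)
$z{\left(I \right)} = 5 I \left(-1 + I\right)$ ($z{\left(I \right)} = \frac{5 \left(I - 1\right) \left(I + I\right)}{2} = \frac{5 \left(-1 + I\right) 2 I}{2} = \frac{5 \cdot 2 I \left(-1 + I\right)}{2} = 5 I \left(-1 + I\right)$)
$- 141 T + z{\left(0 \right)} = \left(-141\right) \left(- \frac{31}{9}\right) + 5 \cdot 0 \left(-1 + 0\right) = \frac{1457}{3} + 5 \cdot 0 \left(-1\right) = \frac{1457}{3} + 0 = \frac{1457}{3}$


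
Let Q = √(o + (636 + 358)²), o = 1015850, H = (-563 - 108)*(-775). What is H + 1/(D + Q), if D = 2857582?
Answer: 2123203021700344266/4082886441419 - 3*√222654/8165772882838 ≈ 5.2003e+5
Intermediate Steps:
H = 520025 (H = -671*(-775) = 520025)
Q = 3*√222654 (Q = √(1015850 + (636 + 358)²) = √(1015850 + 994²) = √(1015850 + 988036) = √2003886 = 3*√222654 ≈ 1415.6)
H + 1/(D + Q) = 520025 + 1/(2857582 + 3*√222654)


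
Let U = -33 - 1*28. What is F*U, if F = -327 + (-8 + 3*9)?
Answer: 18788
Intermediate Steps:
U = -61 (U = -33 - 28 = -61)
F = -308 (F = -327 + (-8 + 27) = -327 + 19 = -308)
F*U = -308*(-61) = 18788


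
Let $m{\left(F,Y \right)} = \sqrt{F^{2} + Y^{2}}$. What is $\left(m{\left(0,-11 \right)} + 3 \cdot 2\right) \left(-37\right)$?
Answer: $-629$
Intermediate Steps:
$\left(m{\left(0,-11 \right)} + 3 \cdot 2\right) \left(-37\right) = \left(\sqrt{0^{2} + \left(-11\right)^{2}} + 3 \cdot 2\right) \left(-37\right) = \left(\sqrt{0 + 121} + 6\right) \left(-37\right) = \left(\sqrt{121} + 6\right) \left(-37\right) = \left(11 + 6\right) \left(-37\right) = 17 \left(-37\right) = -629$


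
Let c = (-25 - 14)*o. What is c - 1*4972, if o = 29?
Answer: -6103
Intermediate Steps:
c = -1131 (c = (-25 - 14)*29 = -39*29 = -1131)
c - 1*4972 = -1131 - 1*4972 = -1131 - 4972 = -6103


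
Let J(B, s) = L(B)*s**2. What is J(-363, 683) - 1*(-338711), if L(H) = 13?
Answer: 6403068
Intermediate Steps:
J(B, s) = 13*s**2
J(-363, 683) - 1*(-338711) = 13*683**2 - 1*(-338711) = 13*466489 + 338711 = 6064357 + 338711 = 6403068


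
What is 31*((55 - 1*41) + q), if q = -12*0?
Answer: 434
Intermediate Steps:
q = 0
31*((55 - 1*41) + q) = 31*((55 - 1*41) + 0) = 31*((55 - 41) + 0) = 31*(14 + 0) = 31*14 = 434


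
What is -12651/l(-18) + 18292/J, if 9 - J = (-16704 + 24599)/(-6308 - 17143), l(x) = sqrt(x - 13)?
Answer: 214482846/109477 + 12651*I*sqrt(31)/31 ≈ 1959.2 + 2272.2*I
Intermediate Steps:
l(x) = sqrt(-13 + x)
J = 218954/23451 (J = 9 - (-16704 + 24599)/(-6308 - 17143) = 9 - 7895/(-23451) = 9 - 7895*(-1)/23451 = 9 - 1*(-7895/23451) = 9 + 7895/23451 = 218954/23451 ≈ 9.3367)
-12651/l(-18) + 18292/J = -12651/sqrt(-13 - 18) + 18292/(218954/23451) = -12651*(-I*sqrt(31)/31) + 18292*(23451/218954) = -12651*(-I*sqrt(31)/31) + 214482846/109477 = -(-12651)*I*sqrt(31)/31 + 214482846/109477 = 12651*I*sqrt(31)/31 + 214482846/109477 = 214482846/109477 + 12651*I*sqrt(31)/31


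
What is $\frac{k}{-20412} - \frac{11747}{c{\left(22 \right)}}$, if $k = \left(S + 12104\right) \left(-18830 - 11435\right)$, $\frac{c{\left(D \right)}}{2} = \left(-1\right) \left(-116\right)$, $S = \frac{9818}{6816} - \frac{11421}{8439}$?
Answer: $\frac{3501990969395897}{195683802048} \approx 17896.0$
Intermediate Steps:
$S = \frac{834761}{9586704}$ ($S = 9818 \cdot \frac{1}{6816} - \frac{3807}{2813} = \frac{4909}{3408} - \frac{3807}{2813} = \frac{834761}{9586704} \approx 0.087075$)
$c{\left(D \right)} = 232$ ($c{\left(D \right)} = 2 \left(\left(-1\right) \left(-116\right)\right) = 2 \cdot 116 = 232$)
$k = - \frac{3511899148803905}{9586704}$ ($k = \left(\frac{834761}{9586704} + 12104\right) \left(-18830 - 11435\right) = \frac{116038299977}{9586704} \left(-30265\right) = - \frac{3511899148803905}{9586704} \approx -3.6633 \cdot 10^{8}$)
$\frac{k}{-20412} - \frac{11747}{c{\left(22 \right)}} = - \frac{3511899148803905}{9586704 \left(-20412\right)} - \frac{11747}{232} = \left(- \frac{3511899148803905}{9586704}\right) \left(- \frac{1}{20412}\right) - \frac{11747}{232} = \frac{3511899148803905}{195683802048} - \frac{11747}{232} = \frac{3501990969395897}{195683802048}$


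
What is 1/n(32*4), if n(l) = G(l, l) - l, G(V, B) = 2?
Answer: -1/126 ≈ -0.0079365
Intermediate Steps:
n(l) = 2 - l
1/n(32*4) = 1/(2 - 32*4) = 1/(2 - 1*128) = 1/(2 - 128) = 1/(-126) = -1/126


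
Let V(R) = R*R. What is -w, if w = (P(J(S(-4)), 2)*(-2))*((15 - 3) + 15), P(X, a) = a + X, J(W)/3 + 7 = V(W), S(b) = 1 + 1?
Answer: -378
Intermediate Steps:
V(R) = R²
S(b) = 2
J(W) = -21 + 3*W²
P(X, a) = X + a
w = 378 (w = (((-21 + 3*2²) + 2)*(-2))*((15 - 3) + 15) = (((-21 + 3*4) + 2)*(-2))*(12 + 15) = (((-21 + 12) + 2)*(-2))*27 = ((-9 + 2)*(-2))*27 = -7*(-2)*27 = 14*27 = 378)
-w = -1*378 = -378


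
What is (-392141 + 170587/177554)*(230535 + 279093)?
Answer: -17741687852334978/88777 ≈ -1.9985e+11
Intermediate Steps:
(-392141 + 170587/177554)*(230535 + 279093) = (-392141 + 170587*(1/177554))*509628 = (-392141 + 170587/177554)*509628 = -69626032527/177554*509628 = -17741687852334978/88777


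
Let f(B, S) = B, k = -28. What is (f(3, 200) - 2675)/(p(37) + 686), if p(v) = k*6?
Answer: -1336/259 ≈ -5.1583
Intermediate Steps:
p(v) = -168 (p(v) = -28*6 = -168)
(f(3, 200) - 2675)/(p(37) + 686) = (3 - 2675)/(-168 + 686) = -2672/518 = -2672*1/518 = -1336/259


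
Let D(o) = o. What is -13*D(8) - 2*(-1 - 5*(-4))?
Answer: -142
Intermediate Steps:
-13*D(8) - 2*(-1 - 5*(-4)) = -13*8 - 2*(-1 - 5*(-4)) = -104 - 2*(-1 + 20) = -104 - 2*19 = -104 - 38 = -142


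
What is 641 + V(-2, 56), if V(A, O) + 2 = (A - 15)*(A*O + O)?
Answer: 1591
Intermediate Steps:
V(A, O) = -2 + (-15 + A)*(O + A*O) (V(A, O) = -2 + (A - 15)*(A*O + O) = -2 + (-15 + A)*(O + A*O))
641 + V(-2, 56) = 641 + (-2 - 15*56 + 56*(-2)**2 - 14*(-2)*56) = 641 + (-2 - 840 + 56*4 + 1568) = 641 + (-2 - 840 + 224 + 1568) = 641 + 950 = 1591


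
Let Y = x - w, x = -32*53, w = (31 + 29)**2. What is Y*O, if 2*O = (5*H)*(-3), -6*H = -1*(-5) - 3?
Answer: -13240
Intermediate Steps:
H = -1/3 (H = -(-1*(-5) - 3)/6 = -(5 - 3)/6 = -1/6*2 = -1/3 ≈ -0.33333)
w = 3600 (w = 60**2 = 3600)
x = -1696
O = 5/2 (O = ((5*(-1/3))*(-3))/2 = (-5/3*(-3))/2 = (1/2)*5 = 5/2 ≈ 2.5000)
Y = -5296 (Y = -1696 - 1*3600 = -1696 - 3600 = -5296)
Y*O = -5296*5/2 = -13240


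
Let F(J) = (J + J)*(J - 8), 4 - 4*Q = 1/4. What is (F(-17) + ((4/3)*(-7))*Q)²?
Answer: 11323225/16 ≈ 7.0770e+5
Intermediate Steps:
Q = 15/16 (Q = 1 - ¼/4 = 1 - ¼*¼ = 1 - 1/16 = 15/16 ≈ 0.93750)
F(J) = 2*J*(-8 + J) (F(J) = (2*J)*(-8 + J) = 2*J*(-8 + J))
(F(-17) + ((4/3)*(-7))*Q)² = (2*(-17)*(-8 - 17) + ((4/3)*(-7))*(15/16))² = (2*(-17)*(-25) + ((4*(⅓))*(-7))*(15/16))² = (850 + ((4/3)*(-7))*(15/16))² = (850 - 28/3*15/16)² = (850 - 35/4)² = (3365/4)² = 11323225/16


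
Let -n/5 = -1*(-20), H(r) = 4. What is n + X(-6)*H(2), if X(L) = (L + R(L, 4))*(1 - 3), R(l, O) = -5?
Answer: -12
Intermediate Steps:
X(L) = 10 - 2*L (X(L) = (L - 5)*(1 - 3) = (-5 + L)*(-2) = 10 - 2*L)
n = -100 (n = -(-5)*(-20) = -5*20 = -100)
n + X(-6)*H(2) = -100 + (10 - 2*(-6))*4 = -100 + (10 + 12)*4 = -100 + 22*4 = -100 + 88 = -12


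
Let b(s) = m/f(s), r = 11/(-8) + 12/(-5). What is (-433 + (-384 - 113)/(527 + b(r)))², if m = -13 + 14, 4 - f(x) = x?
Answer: 5060798297146944/26875339969 ≈ 1.8831e+5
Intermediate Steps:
f(x) = 4 - x
m = 1
r = -151/40 (r = 11*(-⅛) + 12*(-⅕) = -11/8 - 12/5 = -151/40 ≈ -3.7750)
b(s) = 1/(4 - s)
(-433 + (-384 - 113)/(527 + b(r)))² = (-433 + (-384 - 113)/(527 - 1/(-4 - 151/40)))² = (-433 - 497/(527 - 1/(-311/40)))² = (-433 - 497/(527 - 1*(-40/311)))² = (-433 - 497/(527 + 40/311))² = (-433 - 497/163937/311)² = (-433 - 497*311/163937)² = (-433 - 154567/163937)² = (-71139288/163937)² = 5060798297146944/26875339969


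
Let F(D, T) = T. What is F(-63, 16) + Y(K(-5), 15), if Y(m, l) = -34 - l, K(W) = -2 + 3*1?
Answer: -33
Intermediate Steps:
K(W) = 1 (K(W) = -2 + 3 = 1)
F(-63, 16) + Y(K(-5), 15) = 16 + (-34 - 1*15) = 16 + (-34 - 15) = 16 - 49 = -33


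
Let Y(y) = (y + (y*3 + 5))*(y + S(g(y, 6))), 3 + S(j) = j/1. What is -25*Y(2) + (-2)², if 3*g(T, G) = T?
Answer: 337/3 ≈ 112.33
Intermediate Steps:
g(T, G) = T/3
S(j) = -3 + j (S(j) = -3 + j/1 = -3 + j*1 = -3 + j)
Y(y) = (-3 + 4*y/3)*(5 + 4*y) (Y(y) = (y + (y*3 + 5))*(y + (-3 + y/3)) = (y + (3*y + 5))*(-3 + 4*y/3) = (y + (5 + 3*y))*(-3 + 4*y/3) = (5 + 4*y)*(-3 + 4*y/3) = (-3 + 4*y/3)*(5 + 4*y))
-25*Y(2) + (-2)² = -25*(-15 - 16/3*2 + (16/3)*2²) + (-2)² = -25*(-15 - 32/3 + (16/3)*4) + 4 = -25*(-15 - 32/3 + 64/3) + 4 = -25*(-13/3) + 4 = 325/3 + 4 = 337/3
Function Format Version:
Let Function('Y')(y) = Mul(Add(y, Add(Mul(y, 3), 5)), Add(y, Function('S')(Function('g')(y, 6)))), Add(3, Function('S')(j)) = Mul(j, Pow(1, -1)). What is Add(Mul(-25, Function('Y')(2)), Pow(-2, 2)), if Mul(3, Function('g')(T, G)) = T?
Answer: Rational(337, 3) ≈ 112.33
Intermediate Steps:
Function('g')(T, G) = Mul(Rational(1, 3), T)
Function('S')(j) = Add(-3, j) (Function('S')(j) = Add(-3, Mul(j, Pow(1, -1))) = Add(-3, Mul(j, 1)) = Add(-3, j))
Function('Y')(y) = Mul(Add(-3, Mul(Rational(4, 3), y)), Add(5, Mul(4, y))) (Function('Y')(y) = Mul(Add(y, Add(Mul(y, 3), 5)), Add(y, Add(-3, Mul(Rational(1, 3), y)))) = Mul(Add(y, Add(Mul(3, y), 5)), Add(-3, Mul(Rational(4, 3), y))) = Mul(Add(y, Add(5, Mul(3, y))), Add(-3, Mul(Rational(4, 3), y))) = Mul(Add(5, Mul(4, y)), Add(-3, Mul(Rational(4, 3), y))) = Mul(Add(-3, Mul(Rational(4, 3), y)), Add(5, Mul(4, y))))
Add(Mul(-25, Function('Y')(2)), Pow(-2, 2)) = Add(Mul(-25, Add(-15, Mul(Rational(-16, 3), 2), Mul(Rational(16, 3), Pow(2, 2)))), Pow(-2, 2)) = Add(Mul(-25, Add(-15, Rational(-32, 3), Mul(Rational(16, 3), 4))), 4) = Add(Mul(-25, Add(-15, Rational(-32, 3), Rational(64, 3))), 4) = Add(Mul(-25, Rational(-13, 3)), 4) = Add(Rational(325, 3), 4) = Rational(337, 3)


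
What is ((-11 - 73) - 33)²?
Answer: 13689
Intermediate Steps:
((-11 - 73) - 33)² = (-84 - 33)² = (-117)² = 13689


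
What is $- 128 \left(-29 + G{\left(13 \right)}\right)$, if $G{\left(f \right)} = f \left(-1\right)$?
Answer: $5376$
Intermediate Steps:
$G{\left(f \right)} = - f$
$- 128 \left(-29 + G{\left(13 \right)}\right) = - 128 \left(-29 - 13\right) = \left(-128\right) \left(-42\right) = 5376$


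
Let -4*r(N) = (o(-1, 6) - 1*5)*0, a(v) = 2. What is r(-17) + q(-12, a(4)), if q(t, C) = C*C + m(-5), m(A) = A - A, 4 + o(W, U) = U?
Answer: 4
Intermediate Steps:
o(W, U) = -4 + U
m(A) = 0
q(t, C) = C² (q(t, C) = C*C + 0 = C² + 0 = C²)
r(N) = 0 (r(N) = -((-4 + 6) - 1*5)*0/4 = -(2 - 5)*0/4 = -(-3)*0/4 = -¼*0 = 0)
r(-17) + q(-12, a(4)) = 0 + 2² = 0 + 4 = 4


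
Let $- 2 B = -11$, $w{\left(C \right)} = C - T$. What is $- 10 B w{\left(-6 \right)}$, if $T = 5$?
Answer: $605$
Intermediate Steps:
$w{\left(C \right)} = -5 + C$ ($w{\left(C \right)} = C - 5 = -5 + C$)
$B = \frac{11}{2}$ ($B = \left(- \frac{1}{2}\right) \left(-11\right) = \frac{11}{2} \approx 5.5$)
$- 10 B w{\left(-6 \right)} = \left(-10\right) \frac{11}{2} \left(-5 - 6\right) = \left(-55\right) \left(-11\right) = 605$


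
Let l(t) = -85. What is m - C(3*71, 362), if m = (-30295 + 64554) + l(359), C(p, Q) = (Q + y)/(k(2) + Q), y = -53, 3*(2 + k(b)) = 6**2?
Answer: 4237473/124 ≈ 34173.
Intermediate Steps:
k(b) = 10 (k(b) = -2 + (1/3)*6**2 = -2 + (1/3)*36 = -2 + 12 = 10)
C(p, Q) = (-53 + Q)/(10 + Q) (C(p, Q) = (Q - 53)/(10 + Q) = (-53 + Q)/(10 + Q))
m = 34174 (m = (-30295 + 64554) - 85 = 34259 - 85 = 34174)
m - C(3*71, 362) = 34174 - (-53 + 362)/(10 + 362) = 34174 - 309/372 = 34174 - 1*103/124 = 34174 - 103/124 = 4237473/124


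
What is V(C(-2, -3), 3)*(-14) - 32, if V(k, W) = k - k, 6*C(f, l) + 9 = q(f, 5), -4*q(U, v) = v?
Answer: -32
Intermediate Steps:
q(U, v) = -v/4
C(f, l) = -41/24 (C(f, l) = -3/2 + (-1/4*5)/6 = -3/2 + (1/6)*(-5/4) = -3/2 - 5/24 = -41/24)
V(k, W) = 0
V(C(-2, -3), 3)*(-14) - 32 = 0*(-14) - 32 = 0 - 32 = -32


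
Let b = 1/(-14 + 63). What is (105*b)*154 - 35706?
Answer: -35376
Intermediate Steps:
b = 1/49 ≈ 0.020408
(105*b)*154 - 35706 = (105*(1/49))*154 - 35706 = (15/7)*154 - 35706 = 330 - 35706 = -35376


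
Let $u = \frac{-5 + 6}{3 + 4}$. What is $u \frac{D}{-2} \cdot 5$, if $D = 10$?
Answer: $- \frac{25}{7} \approx -3.5714$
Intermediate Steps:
$u = \frac{1}{7}$ ($u = 1 \cdot \frac{1}{7} = \frac{1}{7} \approx 0.14286$)
$u \frac{D}{-2} \cdot 5 = \frac{10 \frac{1}{-2}}{7} \cdot 5 = \frac{10 \left(- \frac{1}{2}\right)}{7} \cdot 5 = \frac{1}{7} \left(-5\right) 5 = \left(- \frac{5}{7}\right) 5 = - \frac{25}{7}$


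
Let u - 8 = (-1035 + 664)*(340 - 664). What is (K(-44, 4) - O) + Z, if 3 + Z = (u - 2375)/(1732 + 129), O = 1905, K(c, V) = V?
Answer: -3425507/1861 ≈ -1840.7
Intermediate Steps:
u = 120212 (u = 8 + (-1035 + 664)*(340 - 664) = 8 - 371*(-324) = 8 + 120204 = 120212)
Z = 112254/1861 (Z = -3 + (120212 - 2375)/(1732 + 129) = -3 + 117837/1861 = 112254/1861 ≈ 60.319)
(K(-44, 4) - O) + Z = (4 - 1*1905) + 112254/1861 = (4 - 1905) + 112254/1861 = -1901 + 112254/1861 = -3425507/1861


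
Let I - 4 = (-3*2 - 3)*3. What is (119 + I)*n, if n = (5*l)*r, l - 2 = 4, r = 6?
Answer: 17280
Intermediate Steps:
l = 6 (l = 2 + 4 = 6)
n = 180 (n = (5*6)*6 = 30*6 = 180)
I = -23 (I = 4 + (-3*2 - 3)*3 = 4 + (-6 - 3)*3 = 4 - 9*3 = 4 - 27 = -23)
(119 + I)*n = (119 - 23)*180 = 96*180 = 17280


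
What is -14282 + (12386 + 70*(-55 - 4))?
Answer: -6026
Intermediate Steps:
-14282 + (12386 + 70*(-55 - 4)) = -14282 + (12386 + 70*(-59)) = -14282 + (12386 - 4130) = -14282 + 8256 = -6026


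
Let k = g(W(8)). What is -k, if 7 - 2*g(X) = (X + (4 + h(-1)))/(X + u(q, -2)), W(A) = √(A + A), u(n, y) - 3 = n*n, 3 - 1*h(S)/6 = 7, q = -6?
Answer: -317/86 ≈ -3.6860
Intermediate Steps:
h(S) = -24 (h(S) = 18 - 6*7 = 18 - 42 = -24)
u(n, y) = 3 + n² (u(n, y) = 3 + n*n = 3 + n²)
W(A) = √2*√A (W(A) = √(2*A) = √2*√A)
g(X) = 7/2 - (-20 + X)/(2*(39 + X)) (g(X) = 7/2 - (X + (4 - 24))/(2*(X + (3 + (-6)²))) = 7/2 - (X - 20)/(2*(X + (3 + 36))) = 7/2 - (-20 + X)/(2*(X + 39)) = 7/2 - (-20 + X)/(2*(39 + X)))
k = 317/86 (k = (293 + 6*(√2*√8))/(2*(39 + √2*√8)) = (293 + 6*(√2*(2*√2)))/(2*(39 + √2*(2*√2))) = (293 + 6*4)/(2*(39 + 4)) = (½)*(293 + 24)/43 = (½)*(1/43)*317 = 317/86 ≈ 3.6860)
-k = -1*317/86 = -317/86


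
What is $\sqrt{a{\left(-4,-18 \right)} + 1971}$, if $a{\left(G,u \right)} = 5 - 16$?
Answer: $14 \sqrt{10} \approx 44.272$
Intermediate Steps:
$a{\left(G,u \right)} = -11$ ($a{\left(G,u \right)} = 5 - 16 = -11$)
$\sqrt{a{\left(-4,-18 \right)} + 1971} = \sqrt{-11 + 1971} = \sqrt{1960} = 14 \sqrt{10}$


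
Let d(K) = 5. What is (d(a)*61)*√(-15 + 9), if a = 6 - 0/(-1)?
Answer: 305*I*√6 ≈ 747.09*I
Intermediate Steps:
a = 6 (a = 6 - 0*(-1) = 6 - 1*0 = 6 + 0 = 6)
(d(a)*61)*√(-15 + 9) = (5*61)*√(-15 + 9) = 305*√(-6) = 305*(I*√6) = 305*I*√6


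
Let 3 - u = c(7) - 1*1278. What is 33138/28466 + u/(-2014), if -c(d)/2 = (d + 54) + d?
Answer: 13201805/28665262 ≈ 0.46055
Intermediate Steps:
c(d) = -108 - 4*d (c(d) = -2*((d + 54) + d) = -2*((54 + d) + d) = -2*(54 + 2*d) = -108 - 4*d)
u = 1417 (u = 3 - ((-108 - 4*7) - 1*1278) = 3 - ((-108 - 28) - 1278) = 3 - (-136 - 1278) = 3 - 1*(-1414) = 3 + 1414 = 1417)
33138/28466 + u/(-2014) = 33138/28466 + 1417/(-2014) = 33138*(1/28466) + 1417*(-1/2014) = 16569/14233 - 1417/2014 = 13201805/28665262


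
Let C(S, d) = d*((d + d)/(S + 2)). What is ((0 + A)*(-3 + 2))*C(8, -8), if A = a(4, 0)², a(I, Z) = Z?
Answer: 0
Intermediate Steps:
A = 0 (A = 0² = 0)
C(S, d) = 2*d²/(2 + S) (C(S, d) = d*((2*d)/(2 + S)) = d*(2*d/(2 + S)) = 2*d²/(2 + S))
((0 + A)*(-3 + 2))*C(8, -8) = ((0 + 0)*(-3 + 2))*(2*(-8)²/(2 + 8)) = (0*(-1))*(2*64/10) = 0*(2*64*(⅒)) = 0*(64/5) = 0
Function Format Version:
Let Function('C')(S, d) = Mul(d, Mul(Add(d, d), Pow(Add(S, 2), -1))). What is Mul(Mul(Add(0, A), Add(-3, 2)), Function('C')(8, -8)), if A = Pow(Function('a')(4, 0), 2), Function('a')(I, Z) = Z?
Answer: 0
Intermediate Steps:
A = 0 (A = Pow(0, 2) = 0)
Function('C')(S, d) = Mul(2, Pow(d, 2), Pow(Add(2, S), -1)) (Function('C')(S, d) = Mul(d, Mul(Mul(2, d), Pow(Add(2, S), -1))) = Mul(d, Mul(2, d, Pow(Add(2, S), -1))) = Mul(2, Pow(d, 2), Pow(Add(2, S), -1)))
Mul(Mul(Add(0, A), Add(-3, 2)), Function('C')(8, -8)) = Mul(Mul(Add(0, 0), Add(-3, 2)), Mul(2, Pow(-8, 2), Pow(Add(2, 8), -1))) = Mul(Mul(0, -1), Mul(2, 64, Pow(10, -1))) = Mul(0, Mul(2, 64, Rational(1, 10))) = Mul(0, Rational(64, 5)) = 0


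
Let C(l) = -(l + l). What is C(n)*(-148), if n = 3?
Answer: 888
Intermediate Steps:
C(l) = -2*l
C(n)*(-148) = -2*3*(-148) = -6*(-148) = 888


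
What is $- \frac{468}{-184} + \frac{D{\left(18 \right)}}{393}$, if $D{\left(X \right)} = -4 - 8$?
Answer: $\frac{15143}{6026} \approx 2.5129$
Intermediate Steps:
$D{\left(X \right)} = -12$ ($D{\left(X \right)} = -4 - 8 = -12$)
$- \frac{468}{-184} + \frac{D{\left(18 \right)}}{393} = - \frac{468}{-184} - \frac{12}{393} = \left(-468\right) \left(- \frac{1}{184}\right) - \frac{4}{131} = \frac{117}{46} - \frac{4}{131} = \frac{15143}{6026}$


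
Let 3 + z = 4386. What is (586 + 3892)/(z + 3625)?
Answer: 2239/4004 ≈ 0.55919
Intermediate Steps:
z = 4383 (z = -3 + 4386 = 4383)
(586 + 3892)/(z + 3625) = (586 + 3892)/(4383 + 3625) = 4478/8008 = 4478*(1/8008) = 2239/4004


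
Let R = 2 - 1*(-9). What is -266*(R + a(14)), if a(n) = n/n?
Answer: -3192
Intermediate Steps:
a(n) = 1
R = 11 (R = 2 + 9 = 11)
-266*(R + a(14)) = -266*(11 + 1) = -266*12 = -3192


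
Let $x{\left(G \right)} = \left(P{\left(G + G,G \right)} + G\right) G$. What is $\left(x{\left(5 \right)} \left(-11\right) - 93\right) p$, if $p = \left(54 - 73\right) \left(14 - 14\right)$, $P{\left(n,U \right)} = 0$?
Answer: $0$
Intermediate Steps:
$p = 0$ ($p = \left(-19\right) 0 = 0$)
$x{\left(G \right)} = G^{2}$ ($x{\left(G \right)} = \left(0 + G\right) G = G G = G^{2}$)
$\left(x{\left(5 \right)} \left(-11\right) - 93\right) p = \left(5^{2} \left(-11\right) - 93\right) 0 = \left(25 \left(-11\right) - 93\right) 0 = \left(-275 - 93\right) 0 = \left(-368\right) 0 = 0$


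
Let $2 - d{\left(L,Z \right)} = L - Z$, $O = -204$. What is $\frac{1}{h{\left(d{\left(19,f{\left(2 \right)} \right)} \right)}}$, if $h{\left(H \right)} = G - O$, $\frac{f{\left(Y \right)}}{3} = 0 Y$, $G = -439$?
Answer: $- \frac{1}{235} \approx -0.0042553$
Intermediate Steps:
$f{\left(Y \right)} = 0$ ($f{\left(Y \right)} = 3 \cdot 0 Y = 3 \cdot 0 = 0$)
$d{\left(L,Z \right)} = 2 + Z - L$ ($d{\left(L,Z \right)} = 2 - \left(L - Z\right) = 2 + Z - L$)
$h{\left(H \right)} = -235$ ($h{\left(H \right)} = -439 - -204 = -439 + 204 = -235$)
$\frac{1}{h{\left(d{\left(19,f{\left(2 \right)} \right)} \right)}} = \frac{1}{-235} = - \frac{1}{235}$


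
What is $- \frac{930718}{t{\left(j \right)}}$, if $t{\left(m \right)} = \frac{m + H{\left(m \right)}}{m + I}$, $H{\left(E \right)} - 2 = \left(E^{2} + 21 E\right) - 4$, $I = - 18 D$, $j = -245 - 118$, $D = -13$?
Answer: $\frac{120062622}{123781} \approx 969.96$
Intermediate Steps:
$j = -363$
$I = 234$ ($I = \left(-18\right) \left(-13\right) = 234$)
$H{\left(E \right)} = -2 + E^{2} + 21 E$ ($H{\left(E \right)} = 2 - \left(4 - E^{2} - 21 E\right) = 2 + \left(-4 + E^{2} + 21 E\right) = -2 + E^{2} + 21 E$)
$t{\left(m \right)} = \frac{-2 + m^{2} + 22 m}{234 + m}$ ($t{\left(m \right)} = \frac{m + \left(-2 + m^{2} + 21 m\right)}{m + 234} = \frac{-2 + m^{2} + 22 m}{234 + m}$)
$- \frac{930718}{t{\left(j \right)}} = - \frac{930718}{\frac{1}{234 - 363} \left(-2 + \left(-363\right)^{2} + 22 \left(-363\right)\right)} = - \frac{930718}{\frac{1}{-129} \left(-2 + 131769 - 7986\right)} = - \frac{930718}{\left(- \frac{1}{129}\right) 123781} = - \frac{930718}{- \frac{123781}{129}} = \left(-930718\right) \left(- \frac{129}{123781}\right) = \frac{120062622}{123781}$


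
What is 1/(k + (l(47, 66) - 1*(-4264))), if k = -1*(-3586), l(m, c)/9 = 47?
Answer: 1/8273 ≈ 0.00012088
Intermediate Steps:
l(m, c) = 423 (l(m, c) = 9*47 = 423)
k = 3586
1/(k + (l(47, 66) - 1*(-4264))) = 1/(3586 + (423 - 1*(-4264))) = 1/(3586 + (423 + 4264)) = 1/(3586 + 4687) = 1/8273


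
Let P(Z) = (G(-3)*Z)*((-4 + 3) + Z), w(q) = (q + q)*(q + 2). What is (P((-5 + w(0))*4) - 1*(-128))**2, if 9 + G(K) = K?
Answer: 24127744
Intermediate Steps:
G(K) = -9 + K
w(q) = 2*q*(2 + q) (w(q) = (2*q)*(2 + q) = 2*q*(2 + q))
P(Z) = -12*Z*(-1 + Z) (P(Z) = ((-9 - 3)*Z)*((-4 + 3) + Z) = (-12*Z)*(-1 + Z) = -12*Z*(-1 + Z))
(P((-5 + w(0))*4) - 1*(-128))**2 = (12*((-5 + 2*0*(2 + 0))*4)*(1 - (-5 + 2*0*(2 + 0))*4) - 1*(-128))**2 = (12*((-5 + 2*0*2)*4)*(1 - (-5 + 2*0*2)*4) + 128)**2 = (12*((-5 + 0)*4)*(1 - (-5 + 0)*4) + 128)**2 = (12*(-5*4)*(1 - (-5)*4) + 128)**2 = (12*(-20)*(1 - 1*(-20)) + 128)**2 = (12*(-20)*(1 + 20) + 128)**2 = (12*(-20)*21 + 128)**2 = (-5040 + 128)**2 = (-4912)**2 = 24127744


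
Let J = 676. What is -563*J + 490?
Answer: -380098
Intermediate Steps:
-563*J + 490 = -563*676 + 490 = -380588 + 490 = -380098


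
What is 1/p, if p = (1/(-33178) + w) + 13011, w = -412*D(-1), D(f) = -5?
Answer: 33178/500025637 ≈ 6.6353e-5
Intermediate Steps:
w = 2060 (w = -412*(-5) = 2060)
p = 500025637/33178 (p = (1/(-33178) + 2060) + 13011 = (-1/33178 + 2060) + 13011 = 68346679/33178 + 13011 = 500025637/33178 ≈ 15071.)
1/p = 1/(500025637/33178) = 33178/500025637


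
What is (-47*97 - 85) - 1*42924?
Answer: -47568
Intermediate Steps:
(-47*97 - 85) - 1*42924 = (-4559 - 85) - 42924 = -4644 - 42924 = -47568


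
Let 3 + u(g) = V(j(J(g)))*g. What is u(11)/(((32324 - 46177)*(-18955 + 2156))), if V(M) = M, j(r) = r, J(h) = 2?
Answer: 19/232716547 ≈ 8.1644e-8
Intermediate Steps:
u(g) = -3 + 2*g
u(11)/(((32324 - 46177)*(-18955 + 2156))) = (-3 + 2*11)/(((32324 - 46177)*(-18955 + 2156))) = (-3 + 22)/((-13853*(-16799))) = 19/232716547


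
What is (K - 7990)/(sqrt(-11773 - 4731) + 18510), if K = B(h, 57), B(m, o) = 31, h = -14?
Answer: -73660545/171318302 + 7959*I*sqrt(4126)/171318302 ≈ -0.42996 + 0.0029841*I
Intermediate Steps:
K = 31
(K - 7990)/(sqrt(-11773 - 4731) + 18510) = (31 - 7990)/(sqrt(-11773 - 4731) + 18510) = -7959/(sqrt(-16504) + 18510) = -7959/(2*I*sqrt(4126) + 18510) = -7959/(18510 + 2*I*sqrt(4126))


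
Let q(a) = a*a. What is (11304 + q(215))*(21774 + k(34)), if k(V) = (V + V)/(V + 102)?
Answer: 2505330421/2 ≈ 1.2527e+9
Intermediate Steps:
k(V) = 2*V/(102 + V) (k(V) = (2*V)/(102 + V) = 2*V/(102 + V))
q(a) = a²
(11304 + q(215))*(21774 + k(34)) = (11304 + 215²)*(21774 + 2*34/(102 + 34)) = (11304 + 46225)*(21774 + 2*34/136) = 57529*(21774 + 2*34*(1/136)) = 57529*(21774 + ½) = 57529*(43549/2) = 2505330421/2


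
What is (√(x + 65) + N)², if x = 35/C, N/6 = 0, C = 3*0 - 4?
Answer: 225/4 ≈ 56.250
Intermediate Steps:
C = -4 (C = 0 - 4 = -4)
N = 0 (N = 6*0 = 0)
x = -35/4 (x = 35/(-4) = 35*(-¼) = -35/4 ≈ -8.7500)
(√(x + 65) + N)² = (√(-35/4 + 65) + 0)² = (√(225/4) + 0)² = (15/2 + 0)² = (15/2)² = 225/4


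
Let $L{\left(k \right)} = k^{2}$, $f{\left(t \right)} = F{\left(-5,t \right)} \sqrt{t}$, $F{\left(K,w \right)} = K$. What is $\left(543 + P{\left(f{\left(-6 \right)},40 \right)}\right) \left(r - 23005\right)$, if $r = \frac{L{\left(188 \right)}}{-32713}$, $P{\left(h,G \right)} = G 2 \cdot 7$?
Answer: $- \frac{830115493627}{32713} \approx -2.5376 \cdot 10^{7}$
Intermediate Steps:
$f{\left(t \right)} = - 5 \sqrt{t}$
$P{\left(h,G \right)} = 14 G$ ($P{\left(h,G \right)} = 2 G 7 = 14 G$)
$r = - \frac{35344}{32713}$ ($r = \frac{188^{2}}{-32713} = 35344 \left(- \frac{1}{32713}\right) = - \frac{35344}{32713} \approx -1.0804$)
$\left(543 + P{\left(f{\left(-6 \right)},40 \right)}\right) \left(r - 23005\right) = \left(543 + 14 \cdot 40\right) \left(- \frac{35344}{32713} - 23005\right) = \left(543 + 560\right) \left(- \frac{752597909}{32713}\right) = 1103 \left(- \frac{752597909}{32713}\right) = - \frac{830115493627}{32713}$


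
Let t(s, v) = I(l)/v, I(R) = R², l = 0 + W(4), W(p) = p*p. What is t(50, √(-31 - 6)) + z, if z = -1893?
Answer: -1893 - 256*I*√37/37 ≈ -1893.0 - 42.086*I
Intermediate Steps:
W(p) = p²
l = 16 (l = 0 + 4² = 0 + 16 = 16)
t(s, v) = 256/v (t(s, v) = 16²/v = 256/v)
t(50, √(-31 - 6)) + z = 256/(√(-31 - 6)) - 1893 = 256/(√(-37)) - 1893 = 256/((I*√37)) - 1893 = 256*(-I*√37/37) - 1893 = -256*I*√37/37 - 1893 = -1893 - 256*I*√37/37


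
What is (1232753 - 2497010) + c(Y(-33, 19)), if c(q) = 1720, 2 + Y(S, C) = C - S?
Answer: -1262537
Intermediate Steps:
Y(S, C) = -2 + C - S (Y(S, C) = -2 + (C - S) = -2 + C - S)
(1232753 - 2497010) + c(Y(-33, 19)) = (1232753 - 2497010) + 1720 = -1264257 + 1720 = -1262537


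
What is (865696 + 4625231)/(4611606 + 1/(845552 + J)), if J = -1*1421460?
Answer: 3162268786716/2655860788247 ≈ 1.1907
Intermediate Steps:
J = -1421460
(865696 + 4625231)/(4611606 + 1/(845552 + J)) = (865696 + 4625231)/(4611606 + 1/(845552 - 1421460)) = 5490927/(4611606 + 1/(-575908)) = 5490927/(4611606 - 1/575908) = 5490927/(2655860788247/575908) = 5490927*(575908/2655860788247) = 3162268786716/2655860788247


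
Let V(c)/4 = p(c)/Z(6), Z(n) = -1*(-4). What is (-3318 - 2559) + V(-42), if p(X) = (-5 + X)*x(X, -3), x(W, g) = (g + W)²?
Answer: -101052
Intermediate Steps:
x(W, g) = (W + g)²
Z(n) = 4
p(X) = (-3 + X)²*(-5 + X) (p(X) = (-5 + X)*(X - 3)² = (-5 + X)*(-3 + X)² = (-3 + X)²*(-5 + X))
V(c) = (-3 + c)²*(-5 + c) (V(c) = 4*(((-3 + c)²*(-5 + c))/4) = 4*(((-3 + c)²*(-5 + c))*(¼)) = 4*((-3 + c)²*(-5 + c)/4) = (-3 + c)²*(-5 + c))
(-3318 - 2559) + V(-42) = (-3318 - 2559) + (-3 - 42)²*(-5 - 42) = -5877 + (-45)²*(-47) = -5877 + 2025*(-47) = -5877 - 95175 = -101052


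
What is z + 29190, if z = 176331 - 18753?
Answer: 186768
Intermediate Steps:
z = 157578
z + 29190 = 157578 + 29190 = 186768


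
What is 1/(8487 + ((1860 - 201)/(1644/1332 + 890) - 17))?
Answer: 98927/838095839 ≈ 0.00011804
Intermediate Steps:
1/(8487 + ((1860 - 201)/(1644/1332 + 890) - 17)) = 1/(8487 + (1659/(1644*(1/1332) + 890) - 17)) = 1/(8487 + (1659/(137/111 + 890) - 17)) = 1/(8487 + (1659/(98927/111) - 17)) = 1/(8487 + (1659*(111/98927) - 17)) = 1/(8487 + (184149/98927 - 17)) = 1/(8487 - 1497610/98927) = 1/(838095839/98927) = 98927/838095839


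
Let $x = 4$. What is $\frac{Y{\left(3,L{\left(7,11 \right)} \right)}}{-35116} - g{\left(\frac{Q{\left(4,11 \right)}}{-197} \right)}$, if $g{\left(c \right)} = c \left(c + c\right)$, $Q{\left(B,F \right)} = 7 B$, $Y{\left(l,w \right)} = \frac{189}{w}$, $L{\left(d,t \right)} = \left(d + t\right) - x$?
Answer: $- \frac{111171619}{2725633688} \approx -0.040787$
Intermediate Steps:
$L{\left(d,t \right)} = -4 + d + t$ ($L{\left(d,t \right)} = \left(d + t\right) - 4 = -4 + d + t$)
$g{\left(c \right)} = 2 c^{2}$ ($g{\left(c \right)} = c 2 c = 2 c^{2}$)
$\frac{Y{\left(3,L{\left(7,11 \right)} \right)}}{-35116} - g{\left(\frac{Q{\left(4,11 \right)}}{-197} \right)} = \frac{189 \frac{1}{-4 + 7 + 11}}{-35116} - 2 \left(\frac{7 \cdot 4}{-197}\right)^{2} = \frac{189}{14} \left(- \frac{1}{35116}\right) - 2 \left(28 \left(- \frac{1}{197}\right)\right)^{2} = 189 \cdot \frac{1}{14} \left(- \frac{1}{35116}\right) - 2 \left(- \frac{28}{197}\right)^{2} = \frac{27}{2} \left(- \frac{1}{35116}\right) - 2 \cdot \frac{784}{38809} = - \frac{27}{70232} - \frac{1568}{38809} = - \frac{111171619}{2725633688}$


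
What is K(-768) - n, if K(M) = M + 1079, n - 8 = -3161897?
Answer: 3162200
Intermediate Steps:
n = -3161889 (n = 8 - 3161897 = -3161889)
K(M) = 1079 + M
K(-768) - n = (1079 - 768) - 1*(-3161889) = 311 + 3161889 = 3162200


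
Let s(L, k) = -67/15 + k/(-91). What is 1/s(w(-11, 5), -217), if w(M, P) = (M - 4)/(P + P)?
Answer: -195/406 ≈ -0.48030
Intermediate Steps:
w(M, P) = (-4 + M)/(2*P) (w(M, P) = (-4 + M)/((2*P)) = (-4 + M)*(1/(2*P)) = (-4 + M)/(2*P))
s(L, k) = -67/15 - k/91 (s(L, k) = -67*1/15 + k*(-1/91) = -67/15 - k/91)
1/s(w(-11, 5), -217) = 1/(-67/15 - 1/91*(-217)) = 1/(-67/15 + 31/13) = 1/(-406/195) = -195/406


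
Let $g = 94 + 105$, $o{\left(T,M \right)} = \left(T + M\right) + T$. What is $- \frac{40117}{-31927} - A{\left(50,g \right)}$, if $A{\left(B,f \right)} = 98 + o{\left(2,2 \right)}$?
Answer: $- \frac{468613}{4561} \approx -102.74$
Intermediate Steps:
$o{\left(T,M \right)} = M + 2 T$ ($o{\left(T,M \right)} = \left(M + T\right) + T = M + 2 T$)
$g = 199$
$A{\left(B,f \right)} = 104$ ($A{\left(B,f \right)} = 98 + \left(2 + 2 \cdot 2\right) = 98 + \left(2 + 4\right) = 98 + 6 = 104$)
$- \frac{40117}{-31927} - A{\left(50,g \right)} = - \frac{40117}{-31927} - 104 = \left(-40117\right) \left(- \frac{1}{31927}\right) - 104 = \frac{5731}{4561} - 104 = - \frac{468613}{4561}$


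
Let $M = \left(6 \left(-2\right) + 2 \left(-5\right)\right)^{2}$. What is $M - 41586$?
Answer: $-41102$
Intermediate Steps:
$M = 484$ ($M = \left(-12 - 10\right)^{2} = \left(-22\right)^{2} = 484$)
$M - 41586 = 484 - 41586 = -41102$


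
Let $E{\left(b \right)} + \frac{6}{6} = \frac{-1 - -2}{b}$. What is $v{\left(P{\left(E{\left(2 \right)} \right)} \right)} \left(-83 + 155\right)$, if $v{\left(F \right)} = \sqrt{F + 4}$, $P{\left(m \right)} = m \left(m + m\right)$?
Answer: $108 \sqrt{2} \approx 152.74$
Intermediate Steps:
$E{\left(b \right)} = -1 + \frac{1}{b}$ ($E{\left(b \right)} = -1 + \frac{-1 - -2}{b} = -1 + \frac{-1 + 2}{b} = -1 + 1 \frac{1}{b} = -1 + \frac{1}{b}$)
$P{\left(m \right)} = 2 m^{2}$ ($P{\left(m \right)} = m 2 m = 2 m^{2}$)
$v{\left(F \right)} = \sqrt{4 + F}$
$v{\left(P{\left(E{\left(2 \right)} \right)} \right)} \left(-83 + 155\right) = \sqrt{4 + 2 \left(\frac{1 - 2}{2}\right)^{2}} \left(-83 + 155\right) = \sqrt{4 + 2 \left(\frac{1 - 2}{2}\right)^{2}} \cdot 72 = \sqrt{4 + 2 \left(\frac{1}{2} \left(-1\right)\right)^{2}} \cdot 72 = \sqrt{4 + 2 \left(- \frac{1}{2}\right)^{2}} \cdot 72 = \sqrt{4 + 2 \cdot \frac{1}{4}} \cdot 72 = \sqrt{4 + \frac{1}{2}} \cdot 72 = \sqrt{\frac{9}{2}} \cdot 72 = \frac{3 \sqrt{2}}{2} \cdot 72 = 108 \sqrt{2}$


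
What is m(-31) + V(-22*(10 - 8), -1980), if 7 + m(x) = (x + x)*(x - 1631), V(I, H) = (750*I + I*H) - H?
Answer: 159137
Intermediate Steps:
V(I, H) = -H + 750*I + H*I (V(I, H) = (750*I + H*I) - H = -H + 750*I + H*I)
m(x) = -7 + 2*x*(-1631 + x) (m(x) = -7 + (x + x)*(x - 1631) = -7 + (2*x)*(-1631 + x) = -7 + 2*x*(-1631 + x))
m(-31) + V(-22*(10 - 8), -1980) = (-7 - 3262*(-31) + 2*(-31)²) + (-1*(-1980) + 750*(-22*(10 - 8)) - (-43560)*(10 - 8)) = (-7 + 101122 + 2*961) + (1980 + 750*(-22*2) - (-43560)*2) = (-7 + 101122 + 1922) + (1980 + 750*(-44) - 1980*(-44)) = 103037 + (1980 - 33000 + 87120) = 103037 + 56100 = 159137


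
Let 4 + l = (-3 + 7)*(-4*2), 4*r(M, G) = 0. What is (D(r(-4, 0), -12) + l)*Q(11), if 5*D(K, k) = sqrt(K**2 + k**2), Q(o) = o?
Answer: -1848/5 ≈ -369.60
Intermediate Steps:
r(M, G) = 0 (r(M, G) = (1/4)*0 = 0)
l = -36 (l = -4 + (-3 + 7)*(-4*2) = -4 + 4*(-8) = -4 - 32 = -36)
D(K, k) = sqrt(K**2 + k**2)/5
(D(r(-4, 0), -12) + l)*Q(11) = (sqrt(0**2 + (-12)**2)/5 - 36)*11 = (sqrt(0 + 144)/5 - 36)*11 = (sqrt(144)/5 - 36)*11 = ((1/5)*12 - 36)*11 = (12/5 - 36)*11 = -168/5*11 = -1848/5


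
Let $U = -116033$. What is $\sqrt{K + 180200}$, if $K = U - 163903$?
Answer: $2 i \sqrt{24934} \approx 315.81 i$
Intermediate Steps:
$K = -279936$ ($K = -116033 - 163903 = -279936$)
$\sqrt{K + 180200} = \sqrt{-279936 + 180200} = \sqrt{-99736} = 2 i \sqrt{24934}$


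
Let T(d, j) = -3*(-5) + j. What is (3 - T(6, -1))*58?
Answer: -638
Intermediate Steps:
T(d, j) = 15 + j
(3 - T(6, -1))*58 = (3 - (15 - 1))*58 = (3 - 1*14)*58 = (3 - 14)*58 = -11*58 = -638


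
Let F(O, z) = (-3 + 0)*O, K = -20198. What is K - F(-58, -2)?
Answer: -20372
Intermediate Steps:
F(O, z) = -3*O
K - F(-58, -2) = -20198 - (-3)*(-58) = -20198 - 1*174 = -20198 - 174 = -20372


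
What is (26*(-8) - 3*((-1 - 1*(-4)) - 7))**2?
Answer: 38416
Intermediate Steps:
(26*(-8) - 3*((-1 - 1*(-4)) - 7))**2 = (-208 - 3*((-1 + 4) - 7))**2 = (-208 - 3*(3 - 7))**2 = (-208 - 3*(-4))**2 = (-208 + 12)**2 = (-196)**2 = 38416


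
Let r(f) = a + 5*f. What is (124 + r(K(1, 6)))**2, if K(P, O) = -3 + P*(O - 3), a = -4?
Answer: 14400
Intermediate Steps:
K(P, O) = -3 + P*(-3 + O)
r(f) = -4 + 5*f
(124 + r(K(1, 6)))**2 = (124 + (-4 + 5*(-3 - 3*1 + 6*1)))**2 = (124 + (-4 + 5*(-3 - 3 + 6)))**2 = (124 + (-4 + 5*0))**2 = (124 + (-4 + 0))**2 = (124 - 4)**2 = 120**2 = 14400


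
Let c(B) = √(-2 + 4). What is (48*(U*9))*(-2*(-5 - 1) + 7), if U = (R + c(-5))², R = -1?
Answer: 24624 - 16416*√2 ≈ 1408.3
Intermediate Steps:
c(B) = √2
U = (-1 + √2)² ≈ 0.17157
(48*(U*9))*(-2*(-5 - 1) + 7) = (48*((1 - √2)²*9))*(-2*(-5 - 1) + 7) = (48*(9*(1 - √2)²))*(-2*(-6) + 7) = (432*(1 - √2)²)*(12 + 7) = (432*(1 - √2)²)*19 = 8208*(1 - √2)²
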